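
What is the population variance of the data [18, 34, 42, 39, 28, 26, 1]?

168.1224

Step 1: Compute the mean: (18 + 34 + 42 + 39 + 28 + 26 + 1) / 7 = 26.8571
Step 2: Compute squared deviations from the mean:
  (18 - 26.8571)^2 = 78.449
  (34 - 26.8571)^2 = 51.0204
  (42 - 26.8571)^2 = 229.3061
  (39 - 26.8571)^2 = 147.449
  (28 - 26.8571)^2 = 1.3061
  (26 - 26.8571)^2 = 0.7347
  (1 - 26.8571)^2 = 668.5918
Step 3: Sum of squared deviations = 1176.8571
Step 4: Population variance = 1176.8571 / 7 = 168.1224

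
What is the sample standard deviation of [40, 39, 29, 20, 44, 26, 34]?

8.5718

Step 1: Compute the mean: 33.1429
Step 2: Sum of squared deviations from the mean: 440.8571
Step 3: Sample variance = 440.8571 / 6 = 73.4762
Step 4: Standard deviation = sqrt(73.4762) = 8.5718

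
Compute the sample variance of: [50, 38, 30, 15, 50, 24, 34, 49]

169.9286

Step 1: Compute the mean: (50 + 38 + 30 + 15 + 50 + 24 + 34 + 49) / 8 = 36.25
Step 2: Compute squared deviations from the mean:
  (50 - 36.25)^2 = 189.0625
  (38 - 36.25)^2 = 3.0625
  (30 - 36.25)^2 = 39.0625
  (15 - 36.25)^2 = 451.5625
  (50 - 36.25)^2 = 189.0625
  (24 - 36.25)^2 = 150.0625
  (34 - 36.25)^2 = 5.0625
  (49 - 36.25)^2 = 162.5625
Step 3: Sum of squared deviations = 1189.5
Step 4: Sample variance = 1189.5 / 7 = 169.9286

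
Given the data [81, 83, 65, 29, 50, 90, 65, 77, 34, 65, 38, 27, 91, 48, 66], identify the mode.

65

Step 1: Count the frequency of each value:
  27: appears 1 time(s)
  29: appears 1 time(s)
  34: appears 1 time(s)
  38: appears 1 time(s)
  48: appears 1 time(s)
  50: appears 1 time(s)
  65: appears 3 time(s)
  66: appears 1 time(s)
  77: appears 1 time(s)
  81: appears 1 time(s)
  83: appears 1 time(s)
  90: appears 1 time(s)
  91: appears 1 time(s)
Step 2: The value 65 appears most frequently (3 times).
Step 3: Mode = 65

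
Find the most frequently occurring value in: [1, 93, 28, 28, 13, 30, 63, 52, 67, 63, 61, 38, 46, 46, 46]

46

Step 1: Count the frequency of each value:
  1: appears 1 time(s)
  13: appears 1 time(s)
  28: appears 2 time(s)
  30: appears 1 time(s)
  38: appears 1 time(s)
  46: appears 3 time(s)
  52: appears 1 time(s)
  61: appears 1 time(s)
  63: appears 2 time(s)
  67: appears 1 time(s)
  93: appears 1 time(s)
Step 2: The value 46 appears most frequently (3 times).
Step 3: Mode = 46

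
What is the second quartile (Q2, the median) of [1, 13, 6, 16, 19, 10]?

11.5

Step 1: Sort the data: [1, 6, 10, 13, 16, 19]
Step 2: n = 6
Step 3: Q2 is the median. Since n is even, it is the average of the values at positions 3 and 4:
  Q2 = (10 + 13) / 2 = 11.5
Step 4: Q2 = 11.5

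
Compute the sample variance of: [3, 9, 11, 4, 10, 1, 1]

18.619

Step 1: Compute the mean: (3 + 9 + 11 + 4 + 10 + 1 + 1) / 7 = 5.5714
Step 2: Compute squared deviations from the mean:
  (3 - 5.5714)^2 = 6.6122
  (9 - 5.5714)^2 = 11.7551
  (11 - 5.5714)^2 = 29.4694
  (4 - 5.5714)^2 = 2.4694
  (10 - 5.5714)^2 = 19.6122
  (1 - 5.5714)^2 = 20.898
  (1 - 5.5714)^2 = 20.898
Step 3: Sum of squared deviations = 111.7143
Step 4: Sample variance = 111.7143 / 6 = 18.619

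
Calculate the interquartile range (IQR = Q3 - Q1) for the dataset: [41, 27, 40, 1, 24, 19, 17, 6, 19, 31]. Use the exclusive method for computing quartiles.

19

Step 1: Sort the data: [1, 6, 17, 19, 19, 24, 27, 31, 40, 41]
Step 2: n = 10
Step 3: Using the exclusive quartile method:
  Q1 = 14.25
  Q2 (median) = 21.5
  Q3 = 33.25
  IQR = Q3 - Q1 = 33.25 - 14.25 = 19
Step 4: IQR = 19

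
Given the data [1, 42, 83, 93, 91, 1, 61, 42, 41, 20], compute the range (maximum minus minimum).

92

Step 1: Identify the maximum value: max = 93
Step 2: Identify the minimum value: min = 1
Step 3: Range = max - min = 93 - 1 = 92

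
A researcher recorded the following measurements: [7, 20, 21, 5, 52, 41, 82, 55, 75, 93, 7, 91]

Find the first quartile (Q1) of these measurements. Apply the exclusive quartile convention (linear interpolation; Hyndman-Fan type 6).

10.25

Step 1: Sort the data: [5, 7, 7, 20, 21, 41, 52, 55, 75, 82, 91, 93]
Step 2: n = 12
Step 3: Using the exclusive quartile method:
  Q1 = 10.25
  Q2 (median) = 46.5
  Q3 = 80.25
  IQR = Q3 - Q1 = 80.25 - 10.25 = 70
Step 4: Q1 = 10.25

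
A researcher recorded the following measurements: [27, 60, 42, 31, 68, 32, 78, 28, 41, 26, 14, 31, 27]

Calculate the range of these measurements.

64

Step 1: Identify the maximum value: max = 78
Step 2: Identify the minimum value: min = 14
Step 3: Range = max - min = 78 - 14 = 64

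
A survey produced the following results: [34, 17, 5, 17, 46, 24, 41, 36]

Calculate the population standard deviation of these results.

13.1244

Step 1: Compute the mean: 27.5
Step 2: Sum of squared deviations from the mean: 1378
Step 3: Population variance = 1378 / 8 = 172.25
Step 4: Standard deviation = sqrt(172.25) = 13.1244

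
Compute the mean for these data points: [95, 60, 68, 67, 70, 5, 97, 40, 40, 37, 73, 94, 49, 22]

58.3571

Step 1: Sum all values: 95 + 60 + 68 + 67 + 70 + 5 + 97 + 40 + 40 + 37 + 73 + 94 + 49 + 22 = 817
Step 2: Count the number of values: n = 14
Step 3: Mean = sum / n = 817 / 14 = 58.3571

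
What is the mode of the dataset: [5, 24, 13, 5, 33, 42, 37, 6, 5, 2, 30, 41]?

5

Step 1: Count the frequency of each value:
  2: appears 1 time(s)
  5: appears 3 time(s)
  6: appears 1 time(s)
  13: appears 1 time(s)
  24: appears 1 time(s)
  30: appears 1 time(s)
  33: appears 1 time(s)
  37: appears 1 time(s)
  41: appears 1 time(s)
  42: appears 1 time(s)
Step 2: The value 5 appears most frequently (3 times).
Step 3: Mode = 5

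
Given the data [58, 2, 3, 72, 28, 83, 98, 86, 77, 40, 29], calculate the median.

58

Step 1: Sort the data in ascending order: [2, 3, 28, 29, 40, 58, 72, 77, 83, 86, 98]
Step 2: The number of values is n = 11.
Step 3: Since n is odd, the median is the middle value at position 6: 58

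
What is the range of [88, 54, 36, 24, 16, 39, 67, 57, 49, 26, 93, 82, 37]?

77

Step 1: Identify the maximum value: max = 93
Step 2: Identify the minimum value: min = 16
Step 3: Range = max - min = 93 - 16 = 77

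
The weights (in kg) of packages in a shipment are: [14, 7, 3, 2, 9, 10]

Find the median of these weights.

8

Step 1: Sort the data in ascending order: [2, 3, 7, 9, 10, 14]
Step 2: The number of values is n = 6.
Step 3: Since n is even, the median is the average of positions 3 and 4:
  Median = (7 + 9) / 2 = 8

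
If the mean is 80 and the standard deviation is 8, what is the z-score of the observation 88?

1

Step 1: Recall the z-score formula: z = (x - mu) / sigma
Step 2: Substitute values: z = (88 - 80) / 8
Step 3: z = 8 / 8 = 1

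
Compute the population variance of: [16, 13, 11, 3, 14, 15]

18.6667

Step 1: Compute the mean: (16 + 13 + 11 + 3 + 14 + 15) / 6 = 12
Step 2: Compute squared deviations from the mean:
  (16 - 12)^2 = 16
  (13 - 12)^2 = 1
  (11 - 12)^2 = 1
  (3 - 12)^2 = 81
  (14 - 12)^2 = 4
  (15 - 12)^2 = 9
Step 3: Sum of squared deviations = 112
Step 4: Population variance = 112 / 6 = 18.6667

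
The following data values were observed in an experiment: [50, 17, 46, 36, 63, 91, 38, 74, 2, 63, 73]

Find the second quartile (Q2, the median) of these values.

50

Step 1: Sort the data: [2, 17, 36, 38, 46, 50, 63, 63, 73, 74, 91]
Step 2: n = 11
Step 3: Q2 is the median. Since n is odd, it is the middle value at position 6: 50
Step 4: Q2 = 50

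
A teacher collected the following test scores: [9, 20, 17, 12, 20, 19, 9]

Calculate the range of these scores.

11

Step 1: Identify the maximum value: max = 20
Step 2: Identify the minimum value: min = 9
Step 3: Range = max - min = 20 - 9 = 11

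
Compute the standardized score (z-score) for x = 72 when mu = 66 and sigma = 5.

1.2

Step 1: Recall the z-score formula: z = (x - mu) / sigma
Step 2: Substitute values: z = (72 - 66) / 5
Step 3: z = 6 / 5 = 1.2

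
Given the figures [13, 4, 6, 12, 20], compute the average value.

11

Step 1: Sum all values: 13 + 4 + 6 + 12 + 20 = 55
Step 2: Count the number of values: n = 5
Step 3: Mean = sum / n = 55 / 5 = 11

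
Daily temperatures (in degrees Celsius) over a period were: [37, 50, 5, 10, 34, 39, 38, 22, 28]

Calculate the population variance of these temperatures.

188.6173

Step 1: Compute the mean: (37 + 50 + 5 + 10 + 34 + 39 + 38 + 22 + 28) / 9 = 29.2222
Step 2: Compute squared deviations from the mean:
  (37 - 29.2222)^2 = 60.4938
  (50 - 29.2222)^2 = 431.716
  (5 - 29.2222)^2 = 586.716
  (10 - 29.2222)^2 = 369.4938
  (34 - 29.2222)^2 = 22.8272
  (39 - 29.2222)^2 = 95.6049
  (38 - 29.2222)^2 = 77.0494
  (22 - 29.2222)^2 = 52.1605
  (28 - 29.2222)^2 = 1.4938
Step 3: Sum of squared deviations = 1697.5556
Step 4: Population variance = 1697.5556 / 9 = 188.6173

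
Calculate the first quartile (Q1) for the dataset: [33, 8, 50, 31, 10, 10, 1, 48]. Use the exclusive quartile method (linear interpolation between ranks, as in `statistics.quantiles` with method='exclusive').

8.5

Step 1: Sort the data: [1, 8, 10, 10, 31, 33, 48, 50]
Step 2: n = 8
Step 3: Using the exclusive quartile method:
  Q1 = 8.5
  Q2 (median) = 20.5
  Q3 = 44.25
  IQR = Q3 - Q1 = 44.25 - 8.5 = 35.75
Step 4: Q1 = 8.5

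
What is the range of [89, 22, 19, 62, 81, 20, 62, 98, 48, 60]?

79

Step 1: Identify the maximum value: max = 98
Step 2: Identify the minimum value: min = 19
Step 3: Range = max - min = 98 - 19 = 79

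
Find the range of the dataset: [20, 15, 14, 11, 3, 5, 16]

17

Step 1: Identify the maximum value: max = 20
Step 2: Identify the minimum value: min = 3
Step 3: Range = max - min = 20 - 3 = 17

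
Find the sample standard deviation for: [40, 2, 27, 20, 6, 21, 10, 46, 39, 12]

15.3409

Step 1: Compute the mean: 22.3
Step 2: Sum of squared deviations from the mean: 2118.1
Step 3: Sample variance = 2118.1 / 9 = 235.3444
Step 4: Standard deviation = sqrt(235.3444) = 15.3409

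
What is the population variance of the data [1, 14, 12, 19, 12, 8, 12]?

26.4082

Step 1: Compute the mean: (1 + 14 + 12 + 19 + 12 + 8 + 12) / 7 = 11.1429
Step 2: Compute squared deviations from the mean:
  (1 - 11.1429)^2 = 102.8776
  (14 - 11.1429)^2 = 8.1633
  (12 - 11.1429)^2 = 0.7347
  (19 - 11.1429)^2 = 61.7347
  (12 - 11.1429)^2 = 0.7347
  (8 - 11.1429)^2 = 9.8776
  (12 - 11.1429)^2 = 0.7347
Step 3: Sum of squared deviations = 184.8571
Step 4: Population variance = 184.8571 / 7 = 26.4082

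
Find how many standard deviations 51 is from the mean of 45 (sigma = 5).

1.2

Step 1: Recall the z-score formula: z = (x - mu) / sigma
Step 2: Substitute values: z = (51 - 45) / 5
Step 3: z = 6 / 5 = 1.2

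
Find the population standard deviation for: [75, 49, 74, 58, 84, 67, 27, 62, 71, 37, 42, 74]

16.9165

Step 1: Compute the mean: 60
Step 2: Sum of squared deviations from the mean: 3434
Step 3: Population variance = 3434 / 12 = 286.1667
Step 4: Standard deviation = sqrt(286.1667) = 16.9165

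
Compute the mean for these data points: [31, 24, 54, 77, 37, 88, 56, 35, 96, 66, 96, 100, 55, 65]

62.8571

Step 1: Sum all values: 31 + 24 + 54 + 77 + 37 + 88 + 56 + 35 + 96 + 66 + 96 + 100 + 55 + 65 = 880
Step 2: Count the number of values: n = 14
Step 3: Mean = sum / n = 880 / 14 = 62.8571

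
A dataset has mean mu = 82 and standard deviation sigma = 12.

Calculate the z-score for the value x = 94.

1

Step 1: Recall the z-score formula: z = (x - mu) / sigma
Step 2: Substitute values: z = (94 - 82) / 12
Step 3: z = 12 / 12 = 1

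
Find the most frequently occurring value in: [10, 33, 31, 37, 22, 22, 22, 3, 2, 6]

22

Step 1: Count the frequency of each value:
  2: appears 1 time(s)
  3: appears 1 time(s)
  6: appears 1 time(s)
  10: appears 1 time(s)
  22: appears 3 time(s)
  31: appears 1 time(s)
  33: appears 1 time(s)
  37: appears 1 time(s)
Step 2: The value 22 appears most frequently (3 times).
Step 3: Mode = 22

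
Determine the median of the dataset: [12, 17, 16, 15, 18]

16

Step 1: Sort the data in ascending order: [12, 15, 16, 17, 18]
Step 2: The number of values is n = 5.
Step 3: Since n is odd, the median is the middle value at position 3: 16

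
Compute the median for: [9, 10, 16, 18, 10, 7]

10

Step 1: Sort the data in ascending order: [7, 9, 10, 10, 16, 18]
Step 2: The number of values is n = 6.
Step 3: Since n is even, the median is the average of positions 3 and 4:
  Median = (10 + 10) / 2 = 10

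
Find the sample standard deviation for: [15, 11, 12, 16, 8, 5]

4.1673

Step 1: Compute the mean: 11.1667
Step 2: Sum of squared deviations from the mean: 86.8333
Step 3: Sample variance = 86.8333 / 5 = 17.3667
Step 4: Standard deviation = sqrt(17.3667) = 4.1673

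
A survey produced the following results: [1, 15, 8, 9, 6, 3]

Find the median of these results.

7

Step 1: Sort the data in ascending order: [1, 3, 6, 8, 9, 15]
Step 2: The number of values is n = 6.
Step 3: Since n is even, the median is the average of positions 3 and 4:
  Median = (6 + 8) / 2 = 7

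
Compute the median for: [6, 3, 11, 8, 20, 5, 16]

8

Step 1: Sort the data in ascending order: [3, 5, 6, 8, 11, 16, 20]
Step 2: The number of values is n = 7.
Step 3: Since n is odd, the median is the middle value at position 4: 8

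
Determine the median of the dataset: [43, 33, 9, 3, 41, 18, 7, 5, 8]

9

Step 1: Sort the data in ascending order: [3, 5, 7, 8, 9, 18, 33, 41, 43]
Step 2: The number of values is n = 9.
Step 3: Since n is odd, the median is the middle value at position 5: 9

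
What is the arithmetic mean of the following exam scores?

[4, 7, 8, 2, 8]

5.8

Step 1: Sum all values: 4 + 7 + 8 + 2 + 8 = 29
Step 2: Count the number of values: n = 5
Step 3: Mean = sum / n = 29 / 5 = 5.8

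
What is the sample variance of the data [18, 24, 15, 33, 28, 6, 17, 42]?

128.6964

Step 1: Compute the mean: (18 + 24 + 15 + 33 + 28 + 6 + 17 + 42) / 8 = 22.875
Step 2: Compute squared deviations from the mean:
  (18 - 22.875)^2 = 23.7656
  (24 - 22.875)^2 = 1.2656
  (15 - 22.875)^2 = 62.0156
  (33 - 22.875)^2 = 102.5156
  (28 - 22.875)^2 = 26.2656
  (6 - 22.875)^2 = 284.7656
  (17 - 22.875)^2 = 34.5156
  (42 - 22.875)^2 = 365.7656
Step 3: Sum of squared deviations = 900.875
Step 4: Sample variance = 900.875 / 7 = 128.6964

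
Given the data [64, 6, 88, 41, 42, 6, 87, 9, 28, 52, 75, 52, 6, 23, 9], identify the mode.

6

Step 1: Count the frequency of each value:
  6: appears 3 time(s)
  9: appears 2 time(s)
  23: appears 1 time(s)
  28: appears 1 time(s)
  41: appears 1 time(s)
  42: appears 1 time(s)
  52: appears 2 time(s)
  64: appears 1 time(s)
  75: appears 1 time(s)
  87: appears 1 time(s)
  88: appears 1 time(s)
Step 2: The value 6 appears most frequently (3 times).
Step 3: Mode = 6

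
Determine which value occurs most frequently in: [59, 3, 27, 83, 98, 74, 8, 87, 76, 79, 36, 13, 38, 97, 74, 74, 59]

74

Step 1: Count the frequency of each value:
  3: appears 1 time(s)
  8: appears 1 time(s)
  13: appears 1 time(s)
  27: appears 1 time(s)
  36: appears 1 time(s)
  38: appears 1 time(s)
  59: appears 2 time(s)
  74: appears 3 time(s)
  76: appears 1 time(s)
  79: appears 1 time(s)
  83: appears 1 time(s)
  87: appears 1 time(s)
  97: appears 1 time(s)
  98: appears 1 time(s)
Step 2: The value 74 appears most frequently (3 times).
Step 3: Mode = 74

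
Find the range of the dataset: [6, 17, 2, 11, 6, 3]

15

Step 1: Identify the maximum value: max = 17
Step 2: Identify the minimum value: min = 2
Step 3: Range = max - min = 17 - 2 = 15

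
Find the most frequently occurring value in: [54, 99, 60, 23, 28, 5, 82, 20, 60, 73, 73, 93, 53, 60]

60

Step 1: Count the frequency of each value:
  5: appears 1 time(s)
  20: appears 1 time(s)
  23: appears 1 time(s)
  28: appears 1 time(s)
  53: appears 1 time(s)
  54: appears 1 time(s)
  60: appears 3 time(s)
  73: appears 2 time(s)
  82: appears 1 time(s)
  93: appears 1 time(s)
  99: appears 1 time(s)
Step 2: The value 60 appears most frequently (3 times).
Step 3: Mode = 60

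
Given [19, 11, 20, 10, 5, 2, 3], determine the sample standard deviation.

7.303

Step 1: Compute the mean: 10
Step 2: Sum of squared deviations from the mean: 320
Step 3: Sample variance = 320 / 6 = 53.3333
Step 4: Standard deviation = sqrt(53.3333) = 7.303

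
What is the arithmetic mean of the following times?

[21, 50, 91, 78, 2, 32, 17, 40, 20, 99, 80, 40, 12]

44.7692

Step 1: Sum all values: 21 + 50 + 91 + 78 + 2 + 32 + 17 + 40 + 20 + 99 + 80 + 40 + 12 = 582
Step 2: Count the number of values: n = 13
Step 3: Mean = sum / n = 582 / 13 = 44.7692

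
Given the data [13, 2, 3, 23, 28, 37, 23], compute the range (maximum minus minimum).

35

Step 1: Identify the maximum value: max = 37
Step 2: Identify the minimum value: min = 2
Step 3: Range = max - min = 37 - 2 = 35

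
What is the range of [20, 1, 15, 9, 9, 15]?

19

Step 1: Identify the maximum value: max = 20
Step 2: Identify the minimum value: min = 1
Step 3: Range = max - min = 20 - 1 = 19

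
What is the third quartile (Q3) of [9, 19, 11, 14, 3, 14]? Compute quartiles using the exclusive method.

15.25

Step 1: Sort the data: [3, 9, 11, 14, 14, 19]
Step 2: n = 6
Step 3: Using the exclusive quartile method:
  Q1 = 7.5
  Q2 (median) = 12.5
  Q3 = 15.25
  IQR = Q3 - Q1 = 15.25 - 7.5 = 7.75
Step 4: Q3 = 15.25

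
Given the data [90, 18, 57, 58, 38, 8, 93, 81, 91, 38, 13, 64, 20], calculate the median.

57

Step 1: Sort the data in ascending order: [8, 13, 18, 20, 38, 38, 57, 58, 64, 81, 90, 91, 93]
Step 2: The number of values is n = 13.
Step 3: Since n is odd, the median is the middle value at position 7: 57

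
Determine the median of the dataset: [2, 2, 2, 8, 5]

2

Step 1: Sort the data in ascending order: [2, 2, 2, 5, 8]
Step 2: The number of values is n = 5.
Step 3: Since n is odd, the median is the middle value at position 3: 2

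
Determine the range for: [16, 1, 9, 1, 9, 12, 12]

15

Step 1: Identify the maximum value: max = 16
Step 2: Identify the minimum value: min = 1
Step 3: Range = max - min = 16 - 1 = 15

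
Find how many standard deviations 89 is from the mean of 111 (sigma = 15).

-1.4667

Step 1: Recall the z-score formula: z = (x - mu) / sigma
Step 2: Substitute values: z = (89 - 111) / 15
Step 3: z = -22 / 15 = -1.4667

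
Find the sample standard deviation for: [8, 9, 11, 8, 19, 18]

5.0365

Step 1: Compute the mean: 12.1667
Step 2: Sum of squared deviations from the mean: 126.8333
Step 3: Sample variance = 126.8333 / 5 = 25.3667
Step 4: Standard deviation = sqrt(25.3667) = 5.0365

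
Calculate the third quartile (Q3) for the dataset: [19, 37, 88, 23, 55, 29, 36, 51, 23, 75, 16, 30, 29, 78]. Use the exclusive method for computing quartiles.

60

Step 1: Sort the data: [16, 19, 23, 23, 29, 29, 30, 36, 37, 51, 55, 75, 78, 88]
Step 2: n = 14
Step 3: Using the exclusive quartile method:
  Q1 = 23
  Q2 (median) = 33
  Q3 = 60
  IQR = Q3 - Q1 = 60 - 23 = 37
Step 4: Q3 = 60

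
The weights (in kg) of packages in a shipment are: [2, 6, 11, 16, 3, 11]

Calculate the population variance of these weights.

24.4722

Step 1: Compute the mean: (2 + 6 + 11 + 16 + 3 + 11) / 6 = 8.1667
Step 2: Compute squared deviations from the mean:
  (2 - 8.1667)^2 = 38.0278
  (6 - 8.1667)^2 = 4.6944
  (11 - 8.1667)^2 = 8.0278
  (16 - 8.1667)^2 = 61.3611
  (3 - 8.1667)^2 = 26.6944
  (11 - 8.1667)^2 = 8.0278
Step 3: Sum of squared deviations = 146.8333
Step 4: Population variance = 146.8333 / 6 = 24.4722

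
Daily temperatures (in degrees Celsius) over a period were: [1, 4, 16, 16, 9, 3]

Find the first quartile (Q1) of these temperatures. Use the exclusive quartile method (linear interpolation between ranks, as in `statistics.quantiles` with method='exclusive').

2.5

Step 1: Sort the data: [1, 3, 4, 9, 16, 16]
Step 2: n = 6
Step 3: Using the exclusive quartile method:
  Q1 = 2.5
  Q2 (median) = 6.5
  Q3 = 16
  IQR = Q3 - Q1 = 16 - 2.5 = 13.5
Step 4: Q1 = 2.5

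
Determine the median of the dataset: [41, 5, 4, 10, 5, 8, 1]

5

Step 1: Sort the data in ascending order: [1, 4, 5, 5, 8, 10, 41]
Step 2: The number of values is n = 7.
Step 3: Since n is odd, the median is the middle value at position 4: 5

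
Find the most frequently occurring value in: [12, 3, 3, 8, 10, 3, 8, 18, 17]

3

Step 1: Count the frequency of each value:
  3: appears 3 time(s)
  8: appears 2 time(s)
  10: appears 1 time(s)
  12: appears 1 time(s)
  17: appears 1 time(s)
  18: appears 1 time(s)
Step 2: The value 3 appears most frequently (3 times).
Step 3: Mode = 3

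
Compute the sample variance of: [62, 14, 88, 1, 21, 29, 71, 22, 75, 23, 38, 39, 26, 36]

651.3022

Step 1: Compute the mean: (62 + 14 + 88 + 1 + 21 + 29 + 71 + 22 + 75 + 23 + 38 + 39 + 26 + 36) / 14 = 38.9286
Step 2: Compute squared deviations from the mean:
  (62 - 38.9286)^2 = 532.2908
  (14 - 38.9286)^2 = 621.4337
  (88 - 38.9286)^2 = 2408.0051
  (1 - 38.9286)^2 = 1438.5765
  (21 - 38.9286)^2 = 321.4337
  (29 - 38.9286)^2 = 98.5765
  (71 - 38.9286)^2 = 1028.5765
  (22 - 38.9286)^2 = 286.5765
  (75 - 38.9286)^2 = 1301.148
  (23 - 38.9286)^2 = 253.7194
  (38 - 38.9286)^2 = 0.8622
  (39 - 38.9286)^2 = 0.0051
  (26 - 38.9286)^2 = 167.148
  (36 - 38.9286)^2 = 8.5765
Step 3: Sum of squared deviations = 8466.9286
Step 4: Sample variance = 8466.9286 / 13 = 651.3022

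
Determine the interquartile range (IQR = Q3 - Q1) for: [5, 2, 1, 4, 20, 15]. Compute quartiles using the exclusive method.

14.5

Step 1: Sort the data: [1, 2, 4, 5, 15, 20]
Step 2: n = 6
Step 3: Using the exclusive quartile method:
  Q1 = 1.75
  Q2 (median) = 4.5
  Q3 = 16.25
  IQR = Q3 - Q1 = 16.25 - 1.75 = 14.5
Step 4: IQR = 14.5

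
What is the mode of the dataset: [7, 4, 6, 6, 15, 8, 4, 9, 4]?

4

Step 1: Count the frequency of each value:
  4: appears 3 time(s)
  6: appears 2 time(s)
  7: appears 1 time(s)
  8: appears 1 time(s)
  9: appears 1 time(s)
  15: appears 1 time(s)
Step 2: The value 4 appears most frequently (3 times).
Step 3: Mode = 4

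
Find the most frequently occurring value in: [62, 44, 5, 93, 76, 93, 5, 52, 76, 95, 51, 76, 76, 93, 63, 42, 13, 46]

76

Step 1: Count the frequency of each value:
  5: appears 2 time(s)
  13: appears 1 time(s)
  42: appears 1 time(s)
  44: appears 1 time(s)
  46: appears 1 time(s)
  51: appears 1 time(s)
  52: appears 1 time(s)
  62: appears 1 time(s)
  63: appears 1 time(s)
  76: appears 4 time(s)
  93: appears 3 time(s)
  95: appears 1 time(s)
Step 2: The value 76 appears most frequently (4 times).
Step 3: Mode = 76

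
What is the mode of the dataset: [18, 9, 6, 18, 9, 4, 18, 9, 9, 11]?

9

Step 1: Count the frequency of each value:
  4: appears 1 time(s)
  6: appears 1 time(s)
  9: appears 4 time(s)
  11: appears 1 time(s)
  18: appears 3 time(s)
Step 2: The value 9 appears most frequently (4 times).
Step 3: Mode = 9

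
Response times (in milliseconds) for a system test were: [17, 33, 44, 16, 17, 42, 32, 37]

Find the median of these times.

32.5

Step 1: Sort the data in ascending order: [16, 17, 17, 32, 33, 37, 42, 44]
Step 2: The number of values is n = 8.
Step 3: Since n is even, the median is the average of positions 4 and 5:
  Median = (32 + 33) / 2 = 32.5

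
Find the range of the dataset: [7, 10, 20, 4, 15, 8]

16

Step 1: Identify the maximum value: max = 20
Step 2: Identify the minimum value: min = 4
Step 3: Range = max - min = 20 - 4 = 16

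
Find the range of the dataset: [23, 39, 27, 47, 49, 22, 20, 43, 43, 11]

38

Step 1: Identify the maximum value: max = 49
Step 2: Identify the minimum value: min = 11
Step 3: Range = max - min = 49 - 11 = 38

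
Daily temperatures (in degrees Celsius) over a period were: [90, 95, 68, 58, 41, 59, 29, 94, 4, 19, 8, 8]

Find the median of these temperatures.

49.5

Step 1: Sort the data in ascending order: [4, 8, 8, 19, 29, 41, 58, 59, 68, 90, 94, 95]
Step 2: The number of values is n = 12.
Step 3: Since n is even, the median is the average of positions 6 and 7:
  Median = (41 + 58) / 2 = 49.5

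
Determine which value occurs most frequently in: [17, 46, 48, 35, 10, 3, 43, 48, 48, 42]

48

Step 1: Count the frequency of each value:
  3: appears 1 time(s)
  10: appears 1 time(s)
  17: appears 1 time(s)
  35: appears 1 time(s)
  42: appears 1 time(s)
  43: appears 1 time(s)
  46: appears 1 time(s)
  48: appears 3 time(s)
Step 2: The value 48 appears most frequently (3 times).
Step 3: Mode = 48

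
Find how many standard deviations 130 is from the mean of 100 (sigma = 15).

2

Step 1: Recall the z-score formula: z = (x - mu) / sigma
Step 2: Substitute values: z = (130 - 100) / 15
Step 3: z = 30 / 15 = 2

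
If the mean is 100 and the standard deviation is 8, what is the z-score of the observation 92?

-1

Step 1: Recall the z-score formula: z = (x - mu) / sigma
Step 2: Substitute values: z = (92 - 100) / 8
Step 3: z = -8 / 8 = -1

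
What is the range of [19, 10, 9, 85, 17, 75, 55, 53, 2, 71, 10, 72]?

83

Step 1: Identify the maximum value: max = 85
Step 2: Identify the minimum value: min = 2
Step 3: Range = max - min = 85 - 2 = 83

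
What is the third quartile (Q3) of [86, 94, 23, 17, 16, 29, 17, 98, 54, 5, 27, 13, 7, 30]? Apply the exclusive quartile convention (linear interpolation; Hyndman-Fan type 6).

62

Step 1: Sort the data: [5, 7, 13, 16, 17, 17, 23, 27, 29, 30, 54, 86, 94, 98]
Step 2: n = 14
Step 3: Using the exclusive quartile method:
  Q1 = 15.25
  Q2 (median) = 25
  Q3 = 62
  IQR = Q3 - Q1 = 62 - 15.25 = 46.75
Step 4: Q3 = 62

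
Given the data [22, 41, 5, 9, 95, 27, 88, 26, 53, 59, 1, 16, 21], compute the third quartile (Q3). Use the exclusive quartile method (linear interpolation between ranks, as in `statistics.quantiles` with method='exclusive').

56

Step 1: Sort the data: [1, 5, 9, 16, 21, 22, 26, 27, 41, 53, 59, 88, 95]
Step 2: n = 13
Step 3: Using the exclusive quartile method:
  Q1 = 12.5
  Q2 (median) = 26
  Q3 = 56
  IQR = Q3 - Q1 = 56 - 12.5 = 43.5
Step 4: Q3 = 56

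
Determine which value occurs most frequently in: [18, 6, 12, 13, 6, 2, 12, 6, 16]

6

Step 1: Count the frequency of each value:
  2: appears 1 time(s)
  6: appears 3 time(s)
  12: appears 2 time(s)
  13: appears 1 time(s)
  16: appears 1 time(s)
  18: appears 1 time(s)
Step 2: The value 6 appears most frequently (3 times).
Step 3: Mode = 6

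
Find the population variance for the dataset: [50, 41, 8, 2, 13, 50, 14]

369.6735

Step 1: Compute the mean: (50 + 41 + 8 + 2 + 13 + 50 + 14) / 7 = 25.4286
Step 2: Compute squared deviations from the mean:
  (50 - 25.4286)^2 = 603.7551
  (41 - 25.4286)^2 = 242.4694
  (8 - 25.4286)^2 = 303.7551
  (2 - 25.4286)^2 = 548.898
  (13 - 25.4286)^2 = 154.4694
  (50 - 25.4286)^2 = 603.7551
  (14 - 25.4286)^2 = 130.6122
Step 3: Sum of squared deviations = 2587.7143
Step 4: Population variance = 2587.7143 / 7 = 369.6735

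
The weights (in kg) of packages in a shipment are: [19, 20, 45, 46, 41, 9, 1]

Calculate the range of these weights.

45

Step 1: Identify the maximum value: max = 46
Step 2: Identify the minimum value: min = 1
Step 3: Range = max - min = 46 - 1 = 45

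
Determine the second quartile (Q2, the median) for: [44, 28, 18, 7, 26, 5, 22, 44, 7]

22

Step 1: Sort the data: [5, 7, 7, 18, 22, 26, 28, 44, 44]
Step 2: n = 9
Step 3: Q2 is the median. Since n is odd, it is the middle value at position 5: 22
Step 4: Q2 = 22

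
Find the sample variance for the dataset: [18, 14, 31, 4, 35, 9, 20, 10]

116.8393

Step 1: Compute the mean: (18 + 14 + 31 + 4 + 35 + 9 + 20 + 10) / 8 = 17.625
Step 2: Compute squared deviations from the mean:
  (18 - 17.625)^2 = 0.1406
  (14 - 17.625)^2 = 13.1406
  (31 - 17.625)^2 = 178.8906
  (4 - 17.625)^2 = 185.6406
  (35 - 17.625)^2 = 301.8906
  (9 - 17.625)^2 = 74.3906
  (20 - 17.625)^2 = 5.6406
  (10 - 17.625)^2 = 58.1406
Step 3: Sum of squared deviations = 817.875
Step 4: Sample variance = 817.875 / 7 = 116.8393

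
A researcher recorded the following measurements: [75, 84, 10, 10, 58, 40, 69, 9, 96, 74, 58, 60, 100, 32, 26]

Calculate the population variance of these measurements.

884.64

Step 1: Compute the mean: (75 + 84 + 10 + 10 + 58 + 40 + 69 + 9 + 96 + 74 + 58 + 60 + 100 + 32 + 26) / 15 = 53.4
Step 2: Compute squared deviations from the mean:
  (75 - 53.4)^2 = 466.56
  (84 - 53.4)^2 = 936.36
  (10 - 53.4)^2 = 1883.56
  (10 - 53.4)^2 = 1883.56
  (58 - 53.4)^2 = 21.16
  (40 - 53.4)^2 = 179.56
  (69 - 53.4)^2 = 243.36
  (9 - 53.4)^2 = 1971.36
  (96 - 53.4)^2 = 1814.76
  (74 - 53.4)^2 = 424.36
  (58 - 53.4)^2 = 21.16
  (60 - 53.4)^2 = 43.56
  (100 - 53.4)^2 = 2171.56
  (32 - 53.4)^2 = 457.96
  (26 - 53.4)^2 = 750.76
Step 3: Sum of squared deviations = 13269.6
Step 4: Population variance = 13269.6 / 15 = 884.64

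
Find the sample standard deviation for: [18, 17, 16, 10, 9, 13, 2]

5.64

Step 1: Compute the mean: 12.1429
Step 2: Sum of squared deviations from the mean: 190.8571
Step 3: Sample variance = 190.8571 / 6 = 31.8095
Step 4: Standard deviation = sqrt(31.8095) = 5.64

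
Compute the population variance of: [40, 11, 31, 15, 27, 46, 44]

163.6735

Step 1: Compute the mean: (40 + 11 + 31 + 15 + 27 + 46 + 44) / 7 = 30.5714
Step 2: Compute squared deviations from the mean:
  (40 - 30.5714)^2 = 88.898
  (11 - 30.5714)^2 = 383.0408
  (31 - 30.5714)^2 = 0.1837
  (15 - 30.5714)^2 = 242.4694
  (27 - 30.5714)^2 = 12.7551
  (46 - 30.5714)^2 = 238.0408
  (44 - 30.5714)^2 = 180.3265
Step 3: Sum of squared deviations = 1145.7143
Step 4: Population variance = 1145.7143 / 7 = 163.6735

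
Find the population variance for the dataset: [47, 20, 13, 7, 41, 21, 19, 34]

170.6875

Step 1: Compute the mean: (47 + 20 + 13 + 7 + 41 + 21 + 19 + 34) / 8 = 25.25
Step 2: Compute squared deviations from the mean:
  (47 - 25.25)^2 = 473.0625
  (20 - 25.25)^2 = 27.5625
  (13 - 25.25)^2 = 150.0625
  (7 - 25.25)^2 = 333.0625
  (41 - 25.25)^2 = 248.0625
  (21 - 25.25)^2 = 18.0625
  (19 - 25.25)^2 = 39.0625
  (34 - 25.25)^2 = 76.5625
Step 3: Sum of squared deviations = 1365.5
Step 4: Population variance = 1365.5 / 8 = 170.6875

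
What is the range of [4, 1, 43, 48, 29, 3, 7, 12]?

47

Step 1: Identify the maximum value: max = 48
Step 2: Identify the minimum value: min = 1
Step 3: Range = max - min = 48 - 1 = 47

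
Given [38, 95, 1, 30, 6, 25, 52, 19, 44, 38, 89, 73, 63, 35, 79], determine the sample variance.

835.4571

Step 1: Compute the mean: (38 + 95 + 1 + 30 + 6 + 25 + 52 + 19 + 44 + 38 + 89 + 73 + 63 + 35 + 79) / 15 = 45.8
Step 2: Compute squared deviations from the mean:
  (38 - 45.8)^2 = 60.84
  (95 - 45.8)^2 = 2420.64
  (1 - 45.8)^2 = 2007.04
  (30 - 45.8)^2 = 249.64
  (6 - 45.8)^2 = 1584.04
  (25 - 45.8)^2 = 432.64
  (52 - 45.8)^2 = 38.44
  (19 - 45.8)^2 = 718.24
  (44 - 45.8)^2 = 3.24
  (38 - 45.8)^2 = 60.84
  (89 - 45.8)^2 = 1866.24
  (73 - 45.8)^2 = 739.84
  (63 - 45.8)^2 = 295.84
  (35 - 45.8)^2 = 116.64
  (79 - 45.8)^2 = 1102.24
Step 3: Sum of squared deviations = 11696.4
Step 4: Sample variance = 11696.4 / 14 = 835.4571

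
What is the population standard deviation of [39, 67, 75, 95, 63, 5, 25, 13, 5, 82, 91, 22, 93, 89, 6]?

34.6808

Step 1: Compute the mean: 51.3333
Step 2: Sum of squared deviations from the mean: 18041.3333
Step 3: Population variance = 18041.3333 / 15 = 1202.7556
Step 4: Standard deviation = sqrt(1202.7556) = 34.6808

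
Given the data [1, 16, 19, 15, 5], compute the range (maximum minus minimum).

18

Step 1: Identify the maximum value: max = 19
Step 2: Identify the minimum value: min = 1
Step 3: Range = max - min = 19 - 1 = 18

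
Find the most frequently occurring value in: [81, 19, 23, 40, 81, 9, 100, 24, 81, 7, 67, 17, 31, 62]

81

Step 1: Count the frequency of each value:
  7: appears 1 time(s)
  9: appears 1 time(s)
  17: appears 1 time(s)
  19: appears 1 time(s)
  23: appears 1 time(s)
  24: appears 1 time(s)
  31: appears 1 time(s)
  40: appears 1 time(s)
  62: appears 1 time(s)
  67: appears 1 time(s)
  81: appears 3 time(s)
  100: appears 1 time(s)
Step 2: The value 81 appears most frequently (3 times).
Step 3: Mode = 81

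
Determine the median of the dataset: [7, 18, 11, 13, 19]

13

Step 1: Sort the data in ascending order: [7, 11, 13, 18, 19]
Step 2: The number of values is n = 5.
Step 3: Since n is odd, the median is the middle value at position 3: 13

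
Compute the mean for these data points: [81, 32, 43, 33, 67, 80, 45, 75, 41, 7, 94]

54.3636

Step 1: Sum all values: 81 + 32 + 43 + 33 + 67 + 80 + 45 + 75 + 41 + 7 + 94 = 598
Step 2: Count the number of values: n = 11
Step 3: Mean = sum / n = 598 / 11 = 54.3636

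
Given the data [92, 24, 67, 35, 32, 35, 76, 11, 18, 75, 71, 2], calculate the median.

35

Step 1: Sort the data in ascending order: [2, 11, 18, 24, 32, 35, 35, 67, 71, 75, 76, 92]
Step 2: The number of values is n = 12.
Step 3: Since n is even, the median is the average of positions 6 and 7:
  Median = (35 + 35) / 2 = 35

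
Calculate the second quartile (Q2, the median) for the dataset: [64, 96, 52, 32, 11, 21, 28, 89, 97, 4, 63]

52

Step 1: Sort the data: [4, 11, 21, 28, 32, 52, 63, 64, 89, 96, 97]
Step 2: n = 11
Step 3: Q2 is the median. Since n is odd, it is the middle value at position 6: 52
Step 4: Q2 = 52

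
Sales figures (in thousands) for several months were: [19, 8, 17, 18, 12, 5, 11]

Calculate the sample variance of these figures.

28.4762

Step 1: Compute the mean: (19 + 8 + 17 + 18 + 12 + 5 + 11) / 7 = 12.8571
Step 2: Compute squared deviations from the mean:
  (19 - 12.8571)^2 = 37.7347
  (8 - 12.8571)^2 = 23.5918
  (17 - 12.8571)^2 = 17.1633
  (18 - 12.8571)^2 = 26.449
  (12 - 12.8571)^2 = 0.7347
  (5 - 12.8571)^2 = 61.7347
  (11 - 12.8571)^2 = 3.449
Step 3: Sum of squared deviations = 170.8571
Step 4: Sample variance = 170.8571 / 6 = 28.4762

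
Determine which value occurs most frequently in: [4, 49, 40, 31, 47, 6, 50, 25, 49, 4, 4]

4

Step 1: Count the frequency of each value:
  4: appears 3 time(s)
  6: appears 1 time(s)
  25: appears 1 time(s)
  31: appears 1 time(s)
  40: appears 1 time(s)
  47: appears 1 time(s)
  49: appears 2 time(s)
  50: appears 1 time(s)
Step 2: The value 4 appears most frequently (3 times).
Step 3: Mode = 4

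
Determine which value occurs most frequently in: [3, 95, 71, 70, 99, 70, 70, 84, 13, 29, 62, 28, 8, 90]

70

Step 1: Count the frequency of each value:
  3: appears 1 time(s)
  8: appears 1 time(s)
  13: appears 1 time(s)
  28: appears 1 time(s)
  29: appears 1 time(s)
  62: appears 1 time(s)
  70: appears 3 time(s)
  71: appears 1 time(s)
  84: appears 1 time(s)
  90: appears 1 time(s)
  95: appears 1 time(s)
  99: appears 1 time(s)
Step 2: The value 70 appears most frequently (3 times).
Step 3: Mode = 70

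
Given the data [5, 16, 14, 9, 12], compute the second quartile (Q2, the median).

12

Step 1: Sort the data: [5, 9, 12, 14, 16]
Step 2: n = 5
Step 3: Q2 is the median. Since n is odd, it is the middle value at position 3: 12
Step 4: Q2 = 12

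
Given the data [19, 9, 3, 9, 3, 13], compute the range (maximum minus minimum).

16

Step 1: Identify the maximum value: max = 19
Step 2: Identify the minimum value: min = 3
Step 3: Range = max - min = 19 - 3 = 16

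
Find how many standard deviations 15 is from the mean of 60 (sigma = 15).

-3

Step 1: Recall the z-score formula: z = (x - mu) / sigma
Step 2: Substitute values: z = (15 - 60) / 15
Step 3: z = -45 / 15 = -3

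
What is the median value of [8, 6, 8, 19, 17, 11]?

9.5

Step 1: Sort the data in ascending order: [6, 8, 8, 11, 17, 19]
Step 2: The number of values is n = 6.
Step 3: Since n is even, the median is the average of positions 3 and 4:
  Median = (8 + 11) / 2 = 9.5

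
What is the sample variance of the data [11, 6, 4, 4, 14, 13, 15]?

22.9524

Step 1: Compute the mean: (11 + 6 + 4 + 4 + 14 + 13 + 15) / 7 = 9.5714
Step 2: Compute squared deviations from the mean:
  (11 - 9.5714)^2 = 2.0408
  (6 - 9.5714)^2 = 12.7551
  (4 - 9.5714)^2 = 31.0408
  (4 - 9.5714)^2 = 31.0408
  (14 - 9.5714)^2 = 19.6122
  (13 - 9.5714)^2 = 11.7551
  (15 - 9.5714)^2 = 29.4694
Step 3: Sum of squared deviations = 137.7143
Step 4: Sample variance = 137.7143 / 6 = 22.9524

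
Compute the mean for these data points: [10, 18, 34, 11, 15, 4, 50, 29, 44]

23.8889

Step 1: Sum all values: 10 + 18 + 34 + 11 + 15 + 4 + 50 + 29 + 44 = 215
Step 2: Count the number of values: n = 9
Step 3: Mean = sum / n = 215 / 9 = 23.8889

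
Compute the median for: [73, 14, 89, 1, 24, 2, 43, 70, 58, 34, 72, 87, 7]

43

Step 1: Sort the data in ascending order: [1, 2, 7, 14, 24, 34, 43, 58, 70, 72, 73, 87, 89]
Step 2: The number of values is n = 13.
Step 3: Since n is odd, the median is the middle value at position 7: 43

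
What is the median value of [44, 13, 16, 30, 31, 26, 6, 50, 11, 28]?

27

Step 1: Sort the data in ascending order: [6, 11, 13, 16, 26, 28, 30, 31, 44, 50]
Step 2: The number of values is n = 10.
Step 3: Since n is even, the median is the average of positions 5 and 6:
  Median = (26 + 28) / 2 = 27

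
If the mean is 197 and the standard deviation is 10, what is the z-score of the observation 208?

1.1

Step 1: Recall the z-score formula: z = (x - mu) / sigma
Step 2: Substitute values: z = (208 - 197) / 10
Step 3: z = 11 / 10 = 1.1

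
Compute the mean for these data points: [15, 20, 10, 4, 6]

11

Step 1: Sum all values: 15 + 20 + 10 + 4 + 6 = 55
Step 2: Count the number of values: n = 5
Step 3: Mean = sum / n = 55 / 5 = 11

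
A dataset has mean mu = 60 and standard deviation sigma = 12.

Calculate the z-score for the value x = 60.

0

Step 1: Recall the z-score formula: z = (x - mu) / sigma
Step 2: Substitute values: z = (60 - 60) / 12
Step 3: z = 0 / 12 = 0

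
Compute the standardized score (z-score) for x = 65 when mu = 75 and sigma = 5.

-2

Step 1: Recall the z-score formula: z = (x - mu) / sigma
Step 2: Substitute values: z = (65 - 75) / 5
Step 3: z = -10 / 5 = -2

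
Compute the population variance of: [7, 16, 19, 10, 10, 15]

17.1389

Step 1: Compute the mean: (7 + 16 + 19 + 10 + 10 + 15) / 6 = 12.8333
Step 2: Compute squared deviations from the mean:
  (7 - 12.8333)^2 = 34.0278
  (16 - 12.8333)^2 = 10.0278
  (19 - 12.8333)^2 = 38.0278
  (10 - 12.8333)^2 = 8.0278
  (10 - 12.8333)^2 = 8.0278
  (15 - 12.8333)^2 = 4.6944
Step 3: Sum of squared deviations = 102.8333
Step 4: Population variance = 102.8333 / 6 = 17.1389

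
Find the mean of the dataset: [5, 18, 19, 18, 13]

14.6

Step 1: Sum all values: 5 + 18 + 19 + 18 + 13 = 73
Step 2: Count the number of values: n = 5
Step 3: Mean = sum / n = 73 / 5 = 14.6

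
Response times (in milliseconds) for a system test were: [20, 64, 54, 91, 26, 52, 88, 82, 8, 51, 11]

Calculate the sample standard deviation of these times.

30.2096

Step 1: Compute the mean: 49.7273
Step 2: Sum of squared deviations from the mean: 9126.1818
Step 3: Sample variance = 9126.1818 / 10 = 912.6182
Step 4: Standard deviation = sqrt(912.6182) = 30.2096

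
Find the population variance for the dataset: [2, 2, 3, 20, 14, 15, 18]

54.2449

Step 1: Compute the mean: (2 + 2 + 3 + 20 + 14 + 15 + 18) / 7 = 10.5714
Step 2: Compute squared deviations from the mean:
  (2 - 10.5714)^2 = 73.4694
  (2 - 10.5714)^2 = 73.4694
  (3 - 10.5714)^2 = 57.3265
  (20 - 10.5714)^2 = 88.898
  (14 - 10.5714)^2 = 11.7551
  (15 - 10.5714)^2 = 19.6122
  (18 - 10.5714)^2 = 55.1837
Step 3: Sum of squared deviations = 379.7143
Step 4: Population variance = 379.7143 / 7 = 54.2449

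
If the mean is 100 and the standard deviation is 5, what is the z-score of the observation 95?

-1

Step 1: Recall the z-score formula: z = (x - mu) / sigma
Step 2: Substitute values: z = (95 - 100) / 5
Step 3: z = -5 / 5 = -1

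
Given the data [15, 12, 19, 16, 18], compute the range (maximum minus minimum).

7

Step 1: Identify the maximum value: max = 19
Step 2: Identify the minimum value: min = 12
Step 3: Range = max - min = 19 - 12 = 7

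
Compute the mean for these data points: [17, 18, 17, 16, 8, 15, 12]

14.7143

Step 1: Sum all values: 17 + 18 + 17 + 16 + 8 + 15 + 12 = 103
Step 2: Count the number of values: n = 7
Step 3: Mean = sum / n = 103 / 7 = 14.7143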